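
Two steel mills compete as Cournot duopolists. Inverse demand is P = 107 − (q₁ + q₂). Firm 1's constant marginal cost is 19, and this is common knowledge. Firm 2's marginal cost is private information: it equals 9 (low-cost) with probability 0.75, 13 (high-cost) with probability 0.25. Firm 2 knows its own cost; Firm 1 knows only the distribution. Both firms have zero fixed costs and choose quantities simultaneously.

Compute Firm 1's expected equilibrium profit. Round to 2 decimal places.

Type-c best response for Firm 2: q₂(c) = (107 − c)/2 − q₁/2.
Firm 1 maximizes expected profit; its first-order condition is 107 − 2q₁ − E[q₂] − 19 = 0.
Substituting E[q₂] and solving: E[c₂] = 10, so q₁ = (107 − 2·19 + 10)/3 = 26.3333.
E[P] = 107 − (q₁ + E[q₂]) = 45.3333; Firm 1's expected profit = (E[P] − 19)·q₁ = (45.3333 − 19)·26.3333 = 693.444.

693.44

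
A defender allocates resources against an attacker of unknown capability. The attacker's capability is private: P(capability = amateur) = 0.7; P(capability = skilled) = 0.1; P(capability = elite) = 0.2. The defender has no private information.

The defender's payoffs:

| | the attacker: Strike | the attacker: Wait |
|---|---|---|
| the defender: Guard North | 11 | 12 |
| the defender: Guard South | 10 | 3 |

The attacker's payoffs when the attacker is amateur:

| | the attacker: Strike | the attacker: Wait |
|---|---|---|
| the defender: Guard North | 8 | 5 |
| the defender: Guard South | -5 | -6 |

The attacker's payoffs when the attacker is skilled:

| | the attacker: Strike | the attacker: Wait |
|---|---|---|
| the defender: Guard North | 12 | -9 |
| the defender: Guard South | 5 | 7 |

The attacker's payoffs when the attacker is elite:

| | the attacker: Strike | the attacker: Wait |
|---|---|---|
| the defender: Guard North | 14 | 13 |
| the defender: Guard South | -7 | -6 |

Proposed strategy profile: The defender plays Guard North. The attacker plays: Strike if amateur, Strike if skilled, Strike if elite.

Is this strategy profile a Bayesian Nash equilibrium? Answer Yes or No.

A profile is a BNE iff every type of every player is best-responding given beliefs about the other side.
The defender plays Guard North: E[Guard North] = 0.7·(11) + 0.1·(11) + 0.2·(11) = 11; E[Guard South] = 10. Best-responding. ✓
The attacker (capability amateur), facing Guard North: Strike gives 8, Wait gives 5. Proposed Strike is best. ✓
The attacker (capability skilled), facing Guard North: Strike gives 12, Wait gives -9. Proposed Strike is best. ✓
The attacker (capability elite), facing Guard North: Strike gives 14, Wait gives 13. Proposed Strike is best. ✓

Yes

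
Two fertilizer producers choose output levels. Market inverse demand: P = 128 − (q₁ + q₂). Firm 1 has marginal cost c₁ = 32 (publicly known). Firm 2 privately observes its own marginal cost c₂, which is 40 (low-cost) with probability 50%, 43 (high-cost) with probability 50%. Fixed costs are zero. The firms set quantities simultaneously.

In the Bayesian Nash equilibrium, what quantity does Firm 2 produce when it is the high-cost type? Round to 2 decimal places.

Type-c best response for Firm 2: q₂(c) = (128 − c)/2 − q₁/2.
Firm 1 maximizes expected profit; its first-order condition is 128 − 2q₁ − E[q₂] − 32 = 0.
Substituting E[q₂] and solving: E[c₂] = 41.5, so q₁ = (128 − 2·32 + 41.5)/3 = 35.1667.
q₂(high-cost) = (128 − 43 − 35.1667)/2 = 24.9167.

24.92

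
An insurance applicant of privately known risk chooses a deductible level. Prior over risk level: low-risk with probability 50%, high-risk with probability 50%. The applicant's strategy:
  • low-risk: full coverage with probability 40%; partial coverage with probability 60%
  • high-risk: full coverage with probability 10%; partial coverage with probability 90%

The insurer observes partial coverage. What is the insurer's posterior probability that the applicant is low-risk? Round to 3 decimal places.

P(partial coverage) = 0.5·0.6 + 0.5·0.9 = 0.75
P(low-risk | partial coverage) = (0.5·0.6) / 0.75 = 0.3 / 0.75 = 0.4

0.400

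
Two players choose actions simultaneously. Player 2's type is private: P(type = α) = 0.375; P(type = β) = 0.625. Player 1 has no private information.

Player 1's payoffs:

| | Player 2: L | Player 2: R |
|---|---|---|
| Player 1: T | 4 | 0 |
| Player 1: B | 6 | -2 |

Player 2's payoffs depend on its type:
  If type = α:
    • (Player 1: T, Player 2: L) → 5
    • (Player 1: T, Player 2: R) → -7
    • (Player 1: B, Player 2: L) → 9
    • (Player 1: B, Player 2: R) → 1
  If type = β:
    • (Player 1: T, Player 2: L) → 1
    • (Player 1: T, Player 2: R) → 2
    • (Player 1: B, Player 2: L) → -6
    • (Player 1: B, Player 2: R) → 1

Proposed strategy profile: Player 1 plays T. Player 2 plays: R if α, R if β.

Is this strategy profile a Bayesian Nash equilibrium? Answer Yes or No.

A profile is a BNE iff every type of every player is best-responding given beliefs about the other side.
Player 1 plays T: E[T] = 0.375·(0) + 0.625·(0) = 0; E[B] = -2. Best-responding. ✓
Player 2 (type α), facing T: L gives 5, R gives -7. Proposed R is not best — profitable deviation exists. ✗
Player 2 (type β), facing T: L gives 1, R gives 2. Proposed R is best. ✓

No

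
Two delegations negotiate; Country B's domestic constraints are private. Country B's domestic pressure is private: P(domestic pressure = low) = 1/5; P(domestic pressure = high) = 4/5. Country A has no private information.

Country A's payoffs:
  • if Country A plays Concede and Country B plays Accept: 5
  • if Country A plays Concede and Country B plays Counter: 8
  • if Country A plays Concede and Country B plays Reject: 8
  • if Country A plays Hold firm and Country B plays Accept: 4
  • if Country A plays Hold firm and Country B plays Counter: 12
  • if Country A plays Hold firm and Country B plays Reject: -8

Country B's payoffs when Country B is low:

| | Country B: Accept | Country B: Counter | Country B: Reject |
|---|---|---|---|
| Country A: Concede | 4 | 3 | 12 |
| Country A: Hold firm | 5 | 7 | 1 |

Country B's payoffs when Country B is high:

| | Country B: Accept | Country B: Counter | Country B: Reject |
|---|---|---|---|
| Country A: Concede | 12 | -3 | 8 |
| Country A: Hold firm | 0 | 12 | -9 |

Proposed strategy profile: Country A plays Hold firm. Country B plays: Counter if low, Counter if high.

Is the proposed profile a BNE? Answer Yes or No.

Yes

Country A plays Hold firm: E[Hold firm] = 1/5·(12) + 4/5·(12) = 12; E[Concede] = 8. Best-responding. ✓
Country B (domestic pressure low), facing Hold firm: Accept gives 5, Counter gives 7, Reject gives 1. Proposed Counter is best. ✓
Country B (domestic pressure high), facing Hold firm: Accept gives 0, Counter gives 12, Reject gives -9. Proposed Counter is best. ✓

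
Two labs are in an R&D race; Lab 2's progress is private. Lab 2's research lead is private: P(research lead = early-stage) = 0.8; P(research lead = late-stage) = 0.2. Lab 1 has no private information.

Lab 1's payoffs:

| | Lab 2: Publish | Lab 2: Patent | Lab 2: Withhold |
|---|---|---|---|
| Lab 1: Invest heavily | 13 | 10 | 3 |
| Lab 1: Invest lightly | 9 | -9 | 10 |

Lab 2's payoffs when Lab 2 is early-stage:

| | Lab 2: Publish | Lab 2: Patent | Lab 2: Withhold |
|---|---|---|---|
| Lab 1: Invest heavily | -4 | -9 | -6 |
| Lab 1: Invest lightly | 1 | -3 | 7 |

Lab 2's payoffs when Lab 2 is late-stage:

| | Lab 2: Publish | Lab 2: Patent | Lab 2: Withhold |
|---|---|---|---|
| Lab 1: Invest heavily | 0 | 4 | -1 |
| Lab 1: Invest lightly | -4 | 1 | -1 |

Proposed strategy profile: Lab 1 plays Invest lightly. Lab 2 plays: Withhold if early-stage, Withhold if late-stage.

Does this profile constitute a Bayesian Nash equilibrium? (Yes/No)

Lab 1 plays Invest lightly: E[Invest lightly] = 0.8·(10) + 0.2·(10) = 10; E[Invest heavily] = 3. Best-responding. ✓
Lab 2 (research lead early-stage), facing Invest lightly: Publish gives 1, Patent gives -3, Withhold gives 7. Proposed Withhold is best. ✓
Lab 2 (research lead late-stage), facing Invest lightly: Publish gives -4, Patent gives 1, Withhold gives -1. Proposed Withhold is not best — profitable deviation exists. ✗

No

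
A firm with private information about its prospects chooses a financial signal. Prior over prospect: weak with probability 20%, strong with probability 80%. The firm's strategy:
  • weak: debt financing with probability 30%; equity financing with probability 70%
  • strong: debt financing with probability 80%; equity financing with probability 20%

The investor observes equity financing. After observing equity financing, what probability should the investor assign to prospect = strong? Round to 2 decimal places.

0.53

Apply Bayes' rule using the sender's strategy as the likelihood.
P(equity financing) = 0.2·0.7 + 0.8·0.2 = 0.3
P(strong | equity financing) = (0.8·0.2) / 0.3 = 0.16 / 0.3 = 0.533333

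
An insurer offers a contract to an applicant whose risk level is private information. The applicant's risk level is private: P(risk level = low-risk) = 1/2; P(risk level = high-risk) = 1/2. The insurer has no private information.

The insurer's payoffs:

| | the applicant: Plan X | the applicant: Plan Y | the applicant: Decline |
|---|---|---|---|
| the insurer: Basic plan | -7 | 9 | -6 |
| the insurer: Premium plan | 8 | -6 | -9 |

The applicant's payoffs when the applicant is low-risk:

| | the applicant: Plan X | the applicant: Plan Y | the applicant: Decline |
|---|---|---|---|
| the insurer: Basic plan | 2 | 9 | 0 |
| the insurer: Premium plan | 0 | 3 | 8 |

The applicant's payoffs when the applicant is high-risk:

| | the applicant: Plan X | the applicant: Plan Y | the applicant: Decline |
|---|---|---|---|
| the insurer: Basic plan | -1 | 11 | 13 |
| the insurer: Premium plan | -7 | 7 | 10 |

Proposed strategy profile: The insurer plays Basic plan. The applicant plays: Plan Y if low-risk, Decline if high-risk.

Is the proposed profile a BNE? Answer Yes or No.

A profile is a BNE iff every type of every player is best-responding given beliefs about the other side.
The insurer plays Basic plan: E[Basic plan] = 1/2·(9) + 1/2·(-6) = 3/2; E[Premium plan] = -15/2. Best-responding. ✓
The applicant (risk level low-risk), facing Basic plan: Plan X gives 2, Plan Y gives 9, Decline gives 0. Proposed Plan Y is best. ✓
The applicant (risk level high-risk), facing Basic plan: Plan X gives -1, Plan Y gives 11, Decline gives 13. Proposed Decline is best. ✓

Yes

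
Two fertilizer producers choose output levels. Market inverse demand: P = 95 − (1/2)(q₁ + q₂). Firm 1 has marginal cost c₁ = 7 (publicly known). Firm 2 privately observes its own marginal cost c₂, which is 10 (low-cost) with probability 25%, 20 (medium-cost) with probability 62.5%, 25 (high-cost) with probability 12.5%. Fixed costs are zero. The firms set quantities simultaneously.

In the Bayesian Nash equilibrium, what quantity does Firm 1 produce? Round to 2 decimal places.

66.08

Firm 2 with cost c maximizes (95 − (1/2)(q₁+q₂) − c)·q₂, giving q₂(c) = (95 − c − (1/2)q₁).
E[c₂] = 0.25·10 + 0.625·20 + 0.125·25 = 18.125
Firm 1's FOC against E[q₂] yields q₁ = (95 − 2·7 + E[c₂])/(3/2) = (95 − 14 + 18.125)/(3/2) = 66.0833.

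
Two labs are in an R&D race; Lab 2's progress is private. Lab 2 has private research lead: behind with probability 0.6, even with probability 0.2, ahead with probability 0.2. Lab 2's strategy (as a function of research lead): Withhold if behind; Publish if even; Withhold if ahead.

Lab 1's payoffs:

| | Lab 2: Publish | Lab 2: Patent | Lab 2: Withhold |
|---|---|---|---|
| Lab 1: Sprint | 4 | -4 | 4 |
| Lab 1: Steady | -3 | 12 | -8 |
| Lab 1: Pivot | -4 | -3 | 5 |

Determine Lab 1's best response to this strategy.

Compute Lab 1's expected payoff for each action, taking the expectation over Lab 2's type.
E[Sprint] = 0.6·(4) + 0.2·(4) + 0.2·(4) = 4
E[Steady] = 0.6·(-8) + 0.2·(-3) + 0.2·(-8) = -7
E[Pivot] = 0.6·(5) + 0.2·(-4) + 0.2·(5) = 3.2
Best response: Sprint (4 is the largest).

Sprint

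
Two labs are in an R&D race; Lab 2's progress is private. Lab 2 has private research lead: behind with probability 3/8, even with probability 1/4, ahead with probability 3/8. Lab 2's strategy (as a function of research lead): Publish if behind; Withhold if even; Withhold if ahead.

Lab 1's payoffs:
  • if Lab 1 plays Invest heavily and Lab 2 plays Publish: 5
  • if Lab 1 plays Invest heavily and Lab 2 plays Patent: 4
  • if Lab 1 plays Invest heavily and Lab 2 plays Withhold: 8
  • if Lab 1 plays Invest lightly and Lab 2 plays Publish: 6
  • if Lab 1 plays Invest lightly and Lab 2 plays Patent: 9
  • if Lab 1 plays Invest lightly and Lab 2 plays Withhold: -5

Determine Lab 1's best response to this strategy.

Invest heavily

E[Invest heavily] = 3/8·(5) + 1/4·(8) + 3/8·(8) = 55/8
E[Invest lightly] = 3/8·(6) + 1/4·(-5) + 3/8·(-5) = -7/8
Best response: Invest heavily (55/8 is the largest).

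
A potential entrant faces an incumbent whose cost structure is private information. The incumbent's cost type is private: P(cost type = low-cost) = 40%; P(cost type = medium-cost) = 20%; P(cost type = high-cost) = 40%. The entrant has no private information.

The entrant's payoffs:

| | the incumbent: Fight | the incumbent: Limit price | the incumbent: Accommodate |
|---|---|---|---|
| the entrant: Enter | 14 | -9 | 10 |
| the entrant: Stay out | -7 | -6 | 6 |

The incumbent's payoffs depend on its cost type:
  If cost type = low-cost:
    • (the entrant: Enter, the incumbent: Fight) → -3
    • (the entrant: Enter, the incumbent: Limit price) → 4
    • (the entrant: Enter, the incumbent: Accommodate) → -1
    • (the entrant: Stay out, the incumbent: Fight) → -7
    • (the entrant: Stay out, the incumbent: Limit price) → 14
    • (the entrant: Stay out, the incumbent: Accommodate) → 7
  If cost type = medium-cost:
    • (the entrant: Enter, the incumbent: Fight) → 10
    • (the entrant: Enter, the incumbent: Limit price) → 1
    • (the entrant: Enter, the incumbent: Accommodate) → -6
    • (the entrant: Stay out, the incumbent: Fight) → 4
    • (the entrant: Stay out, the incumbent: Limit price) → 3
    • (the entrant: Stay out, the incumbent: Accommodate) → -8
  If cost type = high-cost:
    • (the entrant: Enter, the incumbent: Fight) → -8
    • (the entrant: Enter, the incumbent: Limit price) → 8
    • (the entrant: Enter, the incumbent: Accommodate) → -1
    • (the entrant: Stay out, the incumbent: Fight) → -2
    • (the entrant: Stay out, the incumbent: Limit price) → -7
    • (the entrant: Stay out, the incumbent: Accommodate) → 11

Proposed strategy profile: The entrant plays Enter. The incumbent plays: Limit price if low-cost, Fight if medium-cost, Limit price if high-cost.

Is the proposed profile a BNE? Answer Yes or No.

Yes

A profile is a BNE iff every type of every player is best-responding given beliefs about the other side.
The entrant plays Enter: E[Enter] = 0.4·(-9) + 0.2·(14) + 0.4·(-9) = -4.4; E[Stay out] = -6.2. Best-responding. ✓
The incumbent (cost type low-cost), facing Enter: Fight gives -3, Limit price gives 4, Accommodate gives -1. Proposed Limit price is best. ✓
The incumbent (cost type medium-cost), facing Enter: Fight gives 10, Limit price gives 1, Accommodate gives -6. Proposed Fight is best. ✓
The incumbent (cost type high-cost), facing Enter: Fight gives -8, Limit price gives 8, Accommodate gives -1. Proposed Limit price is best. ✓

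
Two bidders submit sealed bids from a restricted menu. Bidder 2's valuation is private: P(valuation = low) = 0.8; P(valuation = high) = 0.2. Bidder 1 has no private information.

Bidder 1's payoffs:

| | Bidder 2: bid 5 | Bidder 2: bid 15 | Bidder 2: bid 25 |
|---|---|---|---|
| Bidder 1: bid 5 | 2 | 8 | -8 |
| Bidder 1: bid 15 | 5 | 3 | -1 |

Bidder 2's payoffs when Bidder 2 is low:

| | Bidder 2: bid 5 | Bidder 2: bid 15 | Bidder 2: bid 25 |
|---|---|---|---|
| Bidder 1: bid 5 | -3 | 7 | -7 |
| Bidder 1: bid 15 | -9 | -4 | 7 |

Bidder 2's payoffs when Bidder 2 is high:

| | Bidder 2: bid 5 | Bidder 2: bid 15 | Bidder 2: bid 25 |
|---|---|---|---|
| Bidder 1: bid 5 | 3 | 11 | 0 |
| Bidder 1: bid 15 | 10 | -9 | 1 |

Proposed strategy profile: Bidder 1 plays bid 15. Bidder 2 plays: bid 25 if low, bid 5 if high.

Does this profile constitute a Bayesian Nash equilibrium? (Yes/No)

Bidder 1 plays bid 15: E[bid 15] = 0.8·(-1) + 0.2·(5) = 0.2; E[bid 5] = -6. Best-responding. ✓
Bidder 2 (valuation low), facing bid 15: bid 5 gives -9, bid 15 gives -4, bid 25 gives 7. Proposed bid 25 is best. ✓
Bidder 2 (valuation high), facing bid 15: bid 5 gives 10, bid 15 gives -9, bid 25 gives 1. Proposed bid 5 is best. ✓

Yes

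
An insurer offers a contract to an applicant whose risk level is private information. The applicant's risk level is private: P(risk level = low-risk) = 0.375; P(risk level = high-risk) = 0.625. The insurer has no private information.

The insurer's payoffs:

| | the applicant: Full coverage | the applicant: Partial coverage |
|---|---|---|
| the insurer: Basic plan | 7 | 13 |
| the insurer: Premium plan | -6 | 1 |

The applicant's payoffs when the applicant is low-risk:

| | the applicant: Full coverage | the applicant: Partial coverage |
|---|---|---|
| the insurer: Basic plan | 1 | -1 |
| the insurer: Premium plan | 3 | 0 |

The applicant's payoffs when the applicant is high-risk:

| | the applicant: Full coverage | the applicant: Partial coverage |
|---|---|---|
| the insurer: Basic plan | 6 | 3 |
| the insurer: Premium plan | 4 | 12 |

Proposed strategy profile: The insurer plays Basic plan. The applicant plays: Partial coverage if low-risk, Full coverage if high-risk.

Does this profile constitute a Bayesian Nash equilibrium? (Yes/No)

The insurer plays Basic plan: E[Basic plan] = 0.375·(13) + 0.625·(7) = 9.25; E[Premium plan] = -3.375. Best-responding. ✓
The applicant (risk level low-risk), facing Basic plan: Full coverage gives 1, Partial coverage gives -1. Proposed Partial coverage is not best — profitable deviation exists. ✗
The applicant (risk level high-risk), facing Basic plan: Full coverage gives 6, Partial coverage gives 3. Proposed Full coverage is best. ✓

No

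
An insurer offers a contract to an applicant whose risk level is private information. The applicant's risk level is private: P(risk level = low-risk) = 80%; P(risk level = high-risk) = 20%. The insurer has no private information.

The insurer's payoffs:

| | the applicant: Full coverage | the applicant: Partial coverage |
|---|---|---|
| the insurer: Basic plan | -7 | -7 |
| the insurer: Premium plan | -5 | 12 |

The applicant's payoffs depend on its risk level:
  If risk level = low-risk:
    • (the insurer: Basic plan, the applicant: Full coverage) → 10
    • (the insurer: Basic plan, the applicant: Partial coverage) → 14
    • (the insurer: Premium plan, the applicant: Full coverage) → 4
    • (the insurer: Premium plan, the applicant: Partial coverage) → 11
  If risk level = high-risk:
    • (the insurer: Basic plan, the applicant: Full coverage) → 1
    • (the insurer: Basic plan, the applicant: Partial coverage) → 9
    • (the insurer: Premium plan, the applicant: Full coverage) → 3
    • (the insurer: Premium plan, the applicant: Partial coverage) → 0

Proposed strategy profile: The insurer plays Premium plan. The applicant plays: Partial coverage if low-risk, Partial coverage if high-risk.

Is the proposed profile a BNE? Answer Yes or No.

No

The insurer plays Premium plan: E[Premium plan] = 0.8·(12) + 0.2·(12) = 12; E[Basic plan] = -7. Best-responding. ✓
The applicant (risk level low-risk), facing Premium plan: Full coverage gives 4, Partial coverage gives 11. Proposed Partial coverage is best. ✓
The applicant (risk level high-risk), facing Premium plan: Full coverage gives 3, Partial coverage gives 0. Proposed Partial coverage is not best — profitable deviation exists. ✗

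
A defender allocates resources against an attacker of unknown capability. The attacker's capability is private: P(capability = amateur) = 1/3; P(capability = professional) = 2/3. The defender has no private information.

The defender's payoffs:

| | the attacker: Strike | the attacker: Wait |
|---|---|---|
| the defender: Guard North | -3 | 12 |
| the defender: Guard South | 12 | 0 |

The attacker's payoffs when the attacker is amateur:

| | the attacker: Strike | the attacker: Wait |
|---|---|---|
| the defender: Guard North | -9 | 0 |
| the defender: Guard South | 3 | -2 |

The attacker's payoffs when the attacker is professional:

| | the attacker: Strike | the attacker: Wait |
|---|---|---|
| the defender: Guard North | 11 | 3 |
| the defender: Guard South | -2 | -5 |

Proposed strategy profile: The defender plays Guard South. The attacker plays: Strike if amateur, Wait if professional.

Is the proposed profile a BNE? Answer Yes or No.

The defender plays Guard South: E[Guard South] = 1/3·(12) + 2/3·(0) = 4; E[Guard North] = 7. Not best-responding. ✗
The attacker (capability amateur), facing Guard South: Strike gives 3, Wait gives -2. Proposed Strike is best. ✓
The attacker (capability professional), facing Guard South: Strike gives -2, Wait gives -5. Proposed Wait is not best — profitable deviation exists. ✗

No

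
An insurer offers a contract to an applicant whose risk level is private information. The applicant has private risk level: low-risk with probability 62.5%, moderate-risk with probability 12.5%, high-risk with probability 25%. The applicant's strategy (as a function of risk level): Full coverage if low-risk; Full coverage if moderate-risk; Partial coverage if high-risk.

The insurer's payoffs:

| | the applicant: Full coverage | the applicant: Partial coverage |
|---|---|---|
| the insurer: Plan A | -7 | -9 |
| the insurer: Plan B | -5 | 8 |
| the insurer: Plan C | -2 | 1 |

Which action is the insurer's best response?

Plan C

Compute the insurer's expected payoff for each action, taking the expectation over the applicant's type.
E[Plan A] = 0.625·(-7) + 0.125·(-7) + 0.25·(-9) = -7.5
E[Plan B] = 0.625·(-5) + 0.125·(-5) + 0.25·(8) = -1.75
E[Plan C] = 0.625·(-2) + 0.125·(-2) + 0.25·(1) = -1.25
Best response: Plan C (-1.25 is the largest).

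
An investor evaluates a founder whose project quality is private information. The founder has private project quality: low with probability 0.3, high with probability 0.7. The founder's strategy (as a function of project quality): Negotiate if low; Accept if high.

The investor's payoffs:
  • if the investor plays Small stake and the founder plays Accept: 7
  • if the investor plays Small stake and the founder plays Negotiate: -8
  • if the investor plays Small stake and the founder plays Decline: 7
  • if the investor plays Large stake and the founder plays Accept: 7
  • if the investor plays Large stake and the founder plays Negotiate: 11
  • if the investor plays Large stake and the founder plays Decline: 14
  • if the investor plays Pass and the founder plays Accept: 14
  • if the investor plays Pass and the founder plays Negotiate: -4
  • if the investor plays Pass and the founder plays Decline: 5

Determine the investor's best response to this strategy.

Compute the investor's expected payoff for each action, taking the expectation over the founder's type.
E[Small stake] = 0.3·(-8) + 0.7·(7) = 2.5
E[Large stake] = 0.3·(11) + 0.7·(7) = 8.2
E[Pass] = 0.3·(-4) + 0.7·(14) = 8.6
Best response: Pass (8.6 is the largest).

Pass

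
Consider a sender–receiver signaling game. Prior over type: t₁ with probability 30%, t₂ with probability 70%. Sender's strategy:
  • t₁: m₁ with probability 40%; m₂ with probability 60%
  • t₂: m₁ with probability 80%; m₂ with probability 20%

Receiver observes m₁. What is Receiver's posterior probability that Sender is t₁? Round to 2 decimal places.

P(m₁) = 0.3·0.4 + 0.7·0.8 = 0.68
P(t₁ | m₁) = (0.3·0.4) / 0.68 = 0.12 / 0.68 = 0.176471

0.18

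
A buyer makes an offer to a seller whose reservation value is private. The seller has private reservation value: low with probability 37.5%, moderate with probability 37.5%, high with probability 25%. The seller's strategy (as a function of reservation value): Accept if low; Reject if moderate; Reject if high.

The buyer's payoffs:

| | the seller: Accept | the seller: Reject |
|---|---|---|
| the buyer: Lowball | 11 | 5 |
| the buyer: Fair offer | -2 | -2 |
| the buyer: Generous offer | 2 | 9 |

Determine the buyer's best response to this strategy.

Lowball

E[Lowball] = 0.375·(11) + 0.375·(5) + 0.25·(5) = 7.25
E[Fair offer] = 0.375·(-2) + 0.375·(-2) + 0.25·(-2) = -2
E[Generous offer] = 0.375·(2) + 0.375·(9) + 0.25·(9) = 6.375
Best response: Lowball (7.25 is the largest).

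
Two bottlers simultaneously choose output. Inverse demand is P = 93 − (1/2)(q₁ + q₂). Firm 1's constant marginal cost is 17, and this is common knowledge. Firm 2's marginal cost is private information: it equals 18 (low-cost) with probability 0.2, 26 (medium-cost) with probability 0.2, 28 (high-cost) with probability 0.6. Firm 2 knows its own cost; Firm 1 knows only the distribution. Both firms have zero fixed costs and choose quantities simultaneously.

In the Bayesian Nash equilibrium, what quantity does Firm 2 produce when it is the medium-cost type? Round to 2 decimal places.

38.80

Type-c best response for Firm 2: q₂(c) = (93 − c) − q₁/2.
Firm 1 maximizes expected profit; its first-order condition is 93 − q₁ − (1/2)E[q₂] − 17 = 0.
Substituting E[q₂] and solving: E[c₂] = 25.6, so q₁ = (93 − 2·17 + 25.6)/(3/2) = 56.4.
q₂(medium-cost) = (93 − 26 − (1/2)·56.4) = 38.8.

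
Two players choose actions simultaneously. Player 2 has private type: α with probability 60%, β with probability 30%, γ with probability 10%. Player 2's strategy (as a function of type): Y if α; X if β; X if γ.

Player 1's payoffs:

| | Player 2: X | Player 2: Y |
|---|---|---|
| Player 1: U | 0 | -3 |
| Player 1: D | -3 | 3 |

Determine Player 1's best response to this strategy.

E[U] = 0.6·(-3) + 0.3·(0) + 0.1·(0) = -1.8
E[D] = 0.6·(3) + 0.3·(-3) + 0.1·(-3) = 0.6
Best response: D (0.6 is the largest).

D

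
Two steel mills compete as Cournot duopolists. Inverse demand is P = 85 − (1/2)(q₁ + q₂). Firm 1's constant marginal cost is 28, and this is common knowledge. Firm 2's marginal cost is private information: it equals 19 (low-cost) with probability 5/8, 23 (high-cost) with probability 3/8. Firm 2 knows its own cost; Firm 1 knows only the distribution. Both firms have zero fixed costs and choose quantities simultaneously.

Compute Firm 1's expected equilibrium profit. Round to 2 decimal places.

544.50

Each type of Firm 2 best-responds to q₁; Firm 1 best-responds to the expected q₂ over Firm 2's types.
Firm 2 with cost c maximizes (85 − (1/2)(q₁+q₂) − c)·q₂, giving q₂(c) = (85 − c − (1/2)q₁).
E[c₂] = 5/8·19 + 3/8·23 = 20.5
Firm 1's FOC against E[q₂] yields q₁ = (85 − 2·28 + E[c₂])/(3/2) = (85 − 56 + 20.5)/(3/2) = 33.
E[P] = 85 − (1/2)·(q₁ + E[q₂]) = 44.5; Firm 1's expected profit = (E[P] − 28)·q₁ = (44.5 − 28)·33 = 544.5.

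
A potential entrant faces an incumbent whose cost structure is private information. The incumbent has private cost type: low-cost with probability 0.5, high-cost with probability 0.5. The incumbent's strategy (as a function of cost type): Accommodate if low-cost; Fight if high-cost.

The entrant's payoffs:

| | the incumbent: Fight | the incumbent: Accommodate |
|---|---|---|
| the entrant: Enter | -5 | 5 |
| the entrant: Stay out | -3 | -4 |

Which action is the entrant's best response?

E[Enter] = 0.5·(5) + 0.5·(-5) = 0
E[Stay out] = 0.5·(-4) + 0.5·(-3) = -3.5
Best response: Enter (0 is the largest).

Enter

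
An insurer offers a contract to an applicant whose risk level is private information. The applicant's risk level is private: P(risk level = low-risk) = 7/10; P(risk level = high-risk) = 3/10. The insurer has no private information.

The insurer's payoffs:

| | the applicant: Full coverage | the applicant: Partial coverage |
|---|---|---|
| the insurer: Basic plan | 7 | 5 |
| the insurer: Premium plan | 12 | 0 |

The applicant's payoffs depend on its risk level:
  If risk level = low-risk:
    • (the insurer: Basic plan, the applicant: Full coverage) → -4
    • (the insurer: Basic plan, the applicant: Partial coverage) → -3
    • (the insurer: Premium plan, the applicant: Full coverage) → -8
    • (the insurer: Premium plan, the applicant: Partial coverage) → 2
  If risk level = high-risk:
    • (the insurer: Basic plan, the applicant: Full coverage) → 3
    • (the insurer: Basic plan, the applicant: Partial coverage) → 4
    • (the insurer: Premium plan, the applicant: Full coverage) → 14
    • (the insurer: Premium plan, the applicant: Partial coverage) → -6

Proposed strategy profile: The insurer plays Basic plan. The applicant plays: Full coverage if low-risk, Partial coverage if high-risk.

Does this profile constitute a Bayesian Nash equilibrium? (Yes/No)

No

A profile is a BNE iff every type of every player is best-responding given beliefs about the other side.
The insurer plays Basic plan: E[Basic plan] = 7/10·(7) + 3/10·(5) = 32/5; E[Premium plan] = 42/5. Not best-responding. ✗
The applicant (risk level low-risk), facing Basic plan: Full coverage gives -4, Partial coverage gives -3. Proposed Full coverage is not best — profitable deviation exists. ✗
The applicant (risk level high-risk), facing Basic plan: Full coverage gives 3, Partial coverage gives 4. Proposed Partial coverage is best. ✓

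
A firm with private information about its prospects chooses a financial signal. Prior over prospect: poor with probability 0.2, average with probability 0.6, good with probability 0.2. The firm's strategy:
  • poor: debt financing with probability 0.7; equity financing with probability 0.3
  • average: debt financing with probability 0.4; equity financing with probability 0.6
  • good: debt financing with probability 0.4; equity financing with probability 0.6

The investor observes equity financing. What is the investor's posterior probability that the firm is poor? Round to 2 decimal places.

P(equity financing) = 0.2·0.3 + 0.6·0.6 + 0.2·0.6 = 0.54
P(poor | equity financing) = (0.2·0.3) / 0.54 = 0.06 / 0.54 = 0.111111

0.11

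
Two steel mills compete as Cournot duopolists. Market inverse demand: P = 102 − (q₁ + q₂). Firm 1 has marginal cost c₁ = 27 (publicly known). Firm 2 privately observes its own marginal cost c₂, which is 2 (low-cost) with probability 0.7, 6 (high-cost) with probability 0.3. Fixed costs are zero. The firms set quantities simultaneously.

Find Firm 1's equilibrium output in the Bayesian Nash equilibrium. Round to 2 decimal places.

17.07

Type-c best response for Firm 2: q₂(c) = (102 − c)/2 − q₁/2.
Firm 1 maximizes expected profit; its first-order condition is 102 − 2q₁ − E[q₂] − 27 = 0.
Substituting E[q₂] and solving: E[c₂] = 3.2, so q₁ = (102 − 2·27 + 3.2)/3 = 17.0667.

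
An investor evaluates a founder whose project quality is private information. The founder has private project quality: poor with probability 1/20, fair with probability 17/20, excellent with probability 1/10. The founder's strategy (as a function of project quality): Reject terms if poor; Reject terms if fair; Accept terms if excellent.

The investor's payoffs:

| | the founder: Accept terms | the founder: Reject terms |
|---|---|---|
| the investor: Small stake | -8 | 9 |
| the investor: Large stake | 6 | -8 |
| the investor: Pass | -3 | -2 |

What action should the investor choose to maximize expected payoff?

Small stake

Compute the investor's expected payoff for each action, taking the expectation over the founder's type.
E[Small stake] = 1/20·(9) + 17/20·(9) + 1/10·(-8) = 73/10
E[Large stake] = 1/20·(-8) + 17/20·(-8) + 1/10·(6) = -33/5
E[Pass] = 1/20·(-2) + 17/20·(-2) + 1/10·(-3) = -21/10
Best response: Small stake (73/10 is the largest).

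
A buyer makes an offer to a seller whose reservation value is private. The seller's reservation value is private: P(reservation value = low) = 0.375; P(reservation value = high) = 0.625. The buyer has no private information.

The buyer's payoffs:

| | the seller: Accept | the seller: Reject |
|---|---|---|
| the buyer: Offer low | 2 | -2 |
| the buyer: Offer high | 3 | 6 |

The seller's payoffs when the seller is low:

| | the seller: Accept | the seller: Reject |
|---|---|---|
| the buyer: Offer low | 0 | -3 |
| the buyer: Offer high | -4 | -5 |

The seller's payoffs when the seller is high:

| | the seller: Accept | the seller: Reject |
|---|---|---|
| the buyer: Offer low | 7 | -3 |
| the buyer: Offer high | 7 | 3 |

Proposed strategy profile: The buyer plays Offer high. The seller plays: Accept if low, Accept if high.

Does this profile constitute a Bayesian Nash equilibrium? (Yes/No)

The buyer plays Offer high: E[Offer high] = 0.375·(3) + 0.625·(3) = 3; E[Offer low] = 2. Best-responding. ✓
The seller (reservation value low), facing Offer high: Accept gives -4, Reject gives -5. Proposed Accept is best. ✓
The seller (reservation value high), facing Offer high: Accept gives 7, Reject gives 3. Proposed Accept is best. ✓

Yes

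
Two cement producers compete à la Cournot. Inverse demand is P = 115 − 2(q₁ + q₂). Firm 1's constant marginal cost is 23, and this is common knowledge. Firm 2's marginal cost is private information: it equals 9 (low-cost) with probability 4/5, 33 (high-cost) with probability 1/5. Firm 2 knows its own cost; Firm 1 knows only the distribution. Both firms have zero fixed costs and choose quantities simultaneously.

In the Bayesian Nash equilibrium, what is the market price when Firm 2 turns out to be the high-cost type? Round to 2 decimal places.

60.20

Each type of Firm 2 best-responds to q₁; Firm 1 best-responds to the expected q₂ over Firm 2's types.
Firm 2 with cost c maximizes (115 − 2(q₁+q₂) − c)·q₂, giving q₂(c) = (115 − c − 2q₁)/4.
E[c₂] = 4/5·9 + 1/5·33 = 13.8
Firm 1's FOC against E[q₂] yields q₁ = (115 − 2·23 + E[c₂])/6 = (115 − 46 + 13.8)/6 = 13.8.
q₂(high-cost) = 13.6, so P = 115 − 2·(13.8 + 13.6) = 60.2.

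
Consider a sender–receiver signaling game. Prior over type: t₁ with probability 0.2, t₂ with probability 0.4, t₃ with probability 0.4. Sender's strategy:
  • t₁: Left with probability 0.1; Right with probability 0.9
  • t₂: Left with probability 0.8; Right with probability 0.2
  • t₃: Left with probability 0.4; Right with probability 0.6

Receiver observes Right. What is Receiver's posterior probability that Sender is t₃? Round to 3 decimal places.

0.480

P(Right) = 0.2·0.9 + 0.4·0.2 + 0.4·0.6 = 0.5
P(t₃ | Right) = (0.4·0.6) / 0.5 = 0.24 / 0.5 = 0.48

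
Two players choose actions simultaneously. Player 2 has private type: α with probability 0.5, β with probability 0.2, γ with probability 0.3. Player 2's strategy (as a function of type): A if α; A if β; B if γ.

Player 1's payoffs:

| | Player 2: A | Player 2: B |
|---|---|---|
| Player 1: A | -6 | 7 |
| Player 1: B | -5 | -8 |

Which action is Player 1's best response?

E[A] = 0.5·(-6) + 0.2·(-6) + 0.3·(7) = -2.1
E[B] = 0.5·(-5) + 0.2·(-5) + 0.3·(-8) = -5.9
Best response: A (-2.1 is the largest).

A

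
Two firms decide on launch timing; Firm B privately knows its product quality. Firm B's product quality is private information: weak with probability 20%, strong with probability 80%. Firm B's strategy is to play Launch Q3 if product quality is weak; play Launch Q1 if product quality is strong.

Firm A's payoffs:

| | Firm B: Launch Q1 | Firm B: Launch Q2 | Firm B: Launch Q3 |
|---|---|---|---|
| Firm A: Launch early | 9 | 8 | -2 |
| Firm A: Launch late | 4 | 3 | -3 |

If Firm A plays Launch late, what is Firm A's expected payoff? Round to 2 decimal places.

2.60

E[Launch late] = 0.2·(-3) + 0.8·4 = (-0.6) + 3.2 = 2.6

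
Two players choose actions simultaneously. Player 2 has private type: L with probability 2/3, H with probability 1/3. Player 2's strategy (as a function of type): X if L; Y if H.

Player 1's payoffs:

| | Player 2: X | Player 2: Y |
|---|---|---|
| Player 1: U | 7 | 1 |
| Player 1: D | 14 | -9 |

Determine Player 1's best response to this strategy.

D

E[U] = 2/3·(7) + 1/3·(1) = 5
E[D] = 2/3·(14) + 1/3·(-9) = 19/3
Best response: D (19/3 is the largest).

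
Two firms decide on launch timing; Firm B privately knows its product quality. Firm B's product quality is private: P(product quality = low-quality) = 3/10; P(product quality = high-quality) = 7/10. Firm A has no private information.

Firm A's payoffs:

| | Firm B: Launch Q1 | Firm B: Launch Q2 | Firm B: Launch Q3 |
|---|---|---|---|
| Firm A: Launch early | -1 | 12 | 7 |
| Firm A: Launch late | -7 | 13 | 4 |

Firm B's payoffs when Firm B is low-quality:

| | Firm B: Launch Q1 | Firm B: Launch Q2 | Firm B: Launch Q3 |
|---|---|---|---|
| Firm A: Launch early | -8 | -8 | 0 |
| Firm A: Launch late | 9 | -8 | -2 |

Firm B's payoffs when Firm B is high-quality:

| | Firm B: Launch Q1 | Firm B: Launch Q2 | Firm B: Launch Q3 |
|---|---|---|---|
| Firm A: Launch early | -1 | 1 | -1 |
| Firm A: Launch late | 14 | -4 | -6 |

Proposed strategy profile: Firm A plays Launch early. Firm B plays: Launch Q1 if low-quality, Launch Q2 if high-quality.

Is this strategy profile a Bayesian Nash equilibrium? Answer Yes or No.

Firm A plays Launch early: E[Launch early] = 3/10·(-1) + 7/10·(12) = 81/10; E[Launch late] = 7. Best-responding. ✓
Firm B (product quality low-quality), facing Launch early: Launch Q1 gives -8, Launch Q2 gives -8, Launch Q3 gives 0. Proposed Launch Q1 is not best — profitable deviation exists. ✗
Firm B (product quality high-quality), facing Launch early: Launch Q1 gives -1, Launch Q2 gives 1, Launch Q3 gives -1. Proposed Launch Q2 is best. ✓

No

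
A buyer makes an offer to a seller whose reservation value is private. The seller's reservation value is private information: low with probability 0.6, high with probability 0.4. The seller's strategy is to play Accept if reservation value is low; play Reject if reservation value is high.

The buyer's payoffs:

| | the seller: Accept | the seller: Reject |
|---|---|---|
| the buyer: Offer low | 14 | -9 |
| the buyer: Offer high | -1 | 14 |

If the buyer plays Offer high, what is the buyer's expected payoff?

E[Offer high] = 0.6·(-1) + 0.4·14 = (-0.6) + 5.6 = 5

5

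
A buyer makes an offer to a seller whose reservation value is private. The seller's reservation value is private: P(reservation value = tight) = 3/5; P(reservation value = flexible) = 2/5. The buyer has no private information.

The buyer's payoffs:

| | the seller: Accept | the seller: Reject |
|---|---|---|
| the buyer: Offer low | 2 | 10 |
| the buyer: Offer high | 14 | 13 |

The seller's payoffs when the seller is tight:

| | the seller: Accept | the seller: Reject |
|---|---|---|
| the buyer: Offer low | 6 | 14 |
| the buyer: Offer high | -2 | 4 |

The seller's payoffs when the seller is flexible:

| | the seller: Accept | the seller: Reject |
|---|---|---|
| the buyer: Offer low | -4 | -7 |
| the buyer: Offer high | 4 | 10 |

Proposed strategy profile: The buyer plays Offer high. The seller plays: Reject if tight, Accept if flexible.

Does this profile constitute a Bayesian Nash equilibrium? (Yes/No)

The buyer plays Offer high: E[Offer high] = 3/5·(13) + 2/5·(14) = 67/5; E[Offer low] = 34/5. Best-responding. ✓
The seller (reservation value tight), facing Offer high: Accept gives -2, Reject gives 4. Proposed Reject is best. ✓
The seller (reservation value flexible), facing Offer high: Accept gives 4, Reject gives 10. Proposed Accept is not best — profitable deviation exists. ✗

No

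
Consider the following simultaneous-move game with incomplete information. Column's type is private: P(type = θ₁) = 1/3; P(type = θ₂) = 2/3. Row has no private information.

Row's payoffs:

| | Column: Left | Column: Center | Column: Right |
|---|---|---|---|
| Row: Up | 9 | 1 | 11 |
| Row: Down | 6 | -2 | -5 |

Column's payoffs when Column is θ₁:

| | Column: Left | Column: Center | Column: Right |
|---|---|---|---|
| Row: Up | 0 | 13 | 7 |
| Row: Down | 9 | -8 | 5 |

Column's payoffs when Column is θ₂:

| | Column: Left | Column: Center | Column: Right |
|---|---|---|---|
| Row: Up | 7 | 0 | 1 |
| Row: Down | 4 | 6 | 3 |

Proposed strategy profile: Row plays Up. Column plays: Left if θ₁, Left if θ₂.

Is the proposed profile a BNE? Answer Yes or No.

Row plays Up: E[Up] = 1/3·(9) + 2/3·(9) = 9; E[Down] = 6. Best-responding. ✓
Column (type θ₁), facing Up: Left gives 0, Center gives 13, Right gives 7. Proposed Left is not best — profitable deviation exists. ✗
Column (type θ₂), facing Up: Left gives 7, Center gives 0, Right gives 1. Proposed Left is best. ✓

No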